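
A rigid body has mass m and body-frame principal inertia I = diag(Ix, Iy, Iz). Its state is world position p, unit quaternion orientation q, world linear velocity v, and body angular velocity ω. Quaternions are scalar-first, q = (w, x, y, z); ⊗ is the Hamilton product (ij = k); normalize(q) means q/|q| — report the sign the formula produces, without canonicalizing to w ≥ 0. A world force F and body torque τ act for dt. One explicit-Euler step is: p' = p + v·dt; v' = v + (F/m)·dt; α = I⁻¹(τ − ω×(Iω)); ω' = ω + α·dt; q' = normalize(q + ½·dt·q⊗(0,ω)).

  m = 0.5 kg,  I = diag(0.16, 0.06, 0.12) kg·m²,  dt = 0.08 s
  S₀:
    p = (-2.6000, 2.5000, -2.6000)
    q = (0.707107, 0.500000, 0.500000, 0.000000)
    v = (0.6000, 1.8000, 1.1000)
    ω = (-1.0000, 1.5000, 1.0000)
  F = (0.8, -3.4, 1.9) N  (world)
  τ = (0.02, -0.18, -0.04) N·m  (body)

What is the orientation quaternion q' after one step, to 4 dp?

q⊗(0,ω) = (-0.2500000, -0.2071070, 0.5606605, 1.9571070)
q + ½dt·q⊗(0,ω), renormalized = (0.6947, 0.4901, 0.5207, 0.0780)

q' = (0.6947, 0.4901, 0.5207, 0.0780)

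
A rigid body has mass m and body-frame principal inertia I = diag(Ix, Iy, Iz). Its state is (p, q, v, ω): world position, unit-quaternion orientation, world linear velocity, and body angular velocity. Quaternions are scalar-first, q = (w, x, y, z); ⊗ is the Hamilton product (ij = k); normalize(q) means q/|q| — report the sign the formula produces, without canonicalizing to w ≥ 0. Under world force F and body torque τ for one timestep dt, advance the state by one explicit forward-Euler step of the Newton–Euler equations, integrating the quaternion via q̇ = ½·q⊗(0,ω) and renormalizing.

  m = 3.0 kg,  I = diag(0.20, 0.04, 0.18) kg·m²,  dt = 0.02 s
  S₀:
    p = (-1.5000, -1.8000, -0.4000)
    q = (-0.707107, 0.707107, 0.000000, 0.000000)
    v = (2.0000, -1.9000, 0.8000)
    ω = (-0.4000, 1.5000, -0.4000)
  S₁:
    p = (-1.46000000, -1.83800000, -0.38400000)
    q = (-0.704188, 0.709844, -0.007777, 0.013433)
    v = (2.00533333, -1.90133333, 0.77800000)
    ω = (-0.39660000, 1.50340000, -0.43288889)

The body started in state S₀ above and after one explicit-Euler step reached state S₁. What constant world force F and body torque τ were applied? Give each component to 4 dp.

v₁ − v₀ = (0.00533333, -0.00133333, -0.02200000)
applied force F = (0.8000, -0.2000, -3.3000)
rate change Δω = (0.00340000, 0.00340000, -0.03288889)
I·α + gyro = (-0.0500, 0.0100, -0.2000)

F = (0.8000, -0.2000, -3.3000)
τ = (-0.0500, 0.0100, -0.2000)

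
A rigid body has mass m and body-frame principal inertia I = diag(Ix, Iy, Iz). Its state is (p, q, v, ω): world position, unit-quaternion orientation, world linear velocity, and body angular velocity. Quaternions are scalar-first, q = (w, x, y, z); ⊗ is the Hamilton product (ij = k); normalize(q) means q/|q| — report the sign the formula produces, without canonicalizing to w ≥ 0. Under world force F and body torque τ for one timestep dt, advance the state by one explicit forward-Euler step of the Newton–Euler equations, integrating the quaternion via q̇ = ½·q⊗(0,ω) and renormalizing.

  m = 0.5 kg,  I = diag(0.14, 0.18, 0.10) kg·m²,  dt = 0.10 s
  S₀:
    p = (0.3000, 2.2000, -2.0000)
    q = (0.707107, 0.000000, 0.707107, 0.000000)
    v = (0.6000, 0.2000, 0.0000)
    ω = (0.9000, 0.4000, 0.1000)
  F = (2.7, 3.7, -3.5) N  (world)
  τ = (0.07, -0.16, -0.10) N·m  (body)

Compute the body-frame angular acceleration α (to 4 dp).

α = (0.5229, -0.9089, -1.1440)

gyro term ω×Iω = (-0.0032, 0.0036, 0.0144)
angular accel α = (0.5229, -0.9089, -1.1440)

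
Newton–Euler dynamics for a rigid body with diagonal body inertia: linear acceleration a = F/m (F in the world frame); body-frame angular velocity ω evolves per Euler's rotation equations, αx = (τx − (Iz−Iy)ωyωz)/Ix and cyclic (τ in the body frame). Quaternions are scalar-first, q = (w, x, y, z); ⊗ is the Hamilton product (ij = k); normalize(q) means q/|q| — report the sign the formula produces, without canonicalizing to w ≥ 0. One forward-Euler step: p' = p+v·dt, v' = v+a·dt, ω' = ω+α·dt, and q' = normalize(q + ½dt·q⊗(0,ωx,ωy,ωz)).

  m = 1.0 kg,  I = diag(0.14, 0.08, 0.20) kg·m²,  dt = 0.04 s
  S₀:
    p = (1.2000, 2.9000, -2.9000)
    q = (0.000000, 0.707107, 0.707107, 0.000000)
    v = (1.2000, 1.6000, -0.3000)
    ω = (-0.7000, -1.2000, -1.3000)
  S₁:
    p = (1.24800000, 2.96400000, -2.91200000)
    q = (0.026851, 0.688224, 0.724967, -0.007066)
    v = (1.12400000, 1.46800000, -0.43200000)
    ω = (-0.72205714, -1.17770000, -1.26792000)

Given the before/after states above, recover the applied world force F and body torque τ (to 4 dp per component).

F = (-1.9000, -3.3000, -3.3000)
τ = (0.1100, -0.0100, 0.1100)

velocity change Δv = (-0.07600000, -0.13200000, -0.13200000)
F = m·Δv/dt = (-1.9000, -3.3000, -3.3000)
Δω = ω₁−ω₀ = (-0.02205714, 0.02230000, 0.03208000)
precession coupling = (0.1872, -0.0546, -0.0504)
τ = I·(Δω/dt) + ω₀×(Iω₀) = (0.1100, -0.0100, 0.1100)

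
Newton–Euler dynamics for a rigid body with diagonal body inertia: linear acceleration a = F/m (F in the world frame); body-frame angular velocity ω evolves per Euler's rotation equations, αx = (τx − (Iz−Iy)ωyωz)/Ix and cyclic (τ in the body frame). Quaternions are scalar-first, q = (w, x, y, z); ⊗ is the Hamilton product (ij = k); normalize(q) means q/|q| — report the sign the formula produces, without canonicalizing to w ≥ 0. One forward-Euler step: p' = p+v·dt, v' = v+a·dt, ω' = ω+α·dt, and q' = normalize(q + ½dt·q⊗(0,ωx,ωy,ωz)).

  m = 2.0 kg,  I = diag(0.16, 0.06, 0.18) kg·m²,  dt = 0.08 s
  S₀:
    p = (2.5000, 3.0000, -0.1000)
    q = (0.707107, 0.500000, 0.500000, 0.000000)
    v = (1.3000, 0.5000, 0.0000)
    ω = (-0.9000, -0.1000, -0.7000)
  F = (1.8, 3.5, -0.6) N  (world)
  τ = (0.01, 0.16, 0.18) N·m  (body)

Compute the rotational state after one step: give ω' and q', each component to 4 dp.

ω' = (-0.8992, 0.1301, -0.6160)
q' = (0.7263, 0.4601, 0.5106, -0.0038)

gyro term ω×Iω = (0.0084, -0.0126, -0.0090)
α = I⁻¹(τ − ω×Iω) = (0.0100, 2.8767, 1.0500)
new body rate ω' = (-0.8992, 0.1301, -0.6160)
Hamilton product q⊗(0,ω) = (0.5000000, -0.9863963, 0.2792893, -0.0949749)
updated quaternion q' = (0.7263, 0.4601, 0.5106, -0.0038)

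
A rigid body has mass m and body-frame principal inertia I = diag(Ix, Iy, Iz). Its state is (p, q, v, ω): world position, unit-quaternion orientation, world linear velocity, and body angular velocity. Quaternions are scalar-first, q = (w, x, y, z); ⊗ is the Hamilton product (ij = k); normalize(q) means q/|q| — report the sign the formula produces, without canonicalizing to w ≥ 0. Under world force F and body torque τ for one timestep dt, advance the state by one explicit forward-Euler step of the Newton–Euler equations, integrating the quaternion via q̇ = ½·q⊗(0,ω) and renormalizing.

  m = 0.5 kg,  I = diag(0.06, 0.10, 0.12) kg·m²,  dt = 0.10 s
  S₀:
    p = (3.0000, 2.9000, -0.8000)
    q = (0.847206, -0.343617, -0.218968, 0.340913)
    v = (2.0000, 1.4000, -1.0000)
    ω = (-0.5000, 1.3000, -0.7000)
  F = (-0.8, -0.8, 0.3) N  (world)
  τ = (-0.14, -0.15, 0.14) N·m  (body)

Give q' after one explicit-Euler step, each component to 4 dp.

q' = (0.8622, -0.3781, -0.1839, 0.2826)

Hamilton product q⊗(0,ω) = (0.3514890, -0.7135123, 0.6903794, -1.1492303)
q + ½dt·q⊗(0,ω), renormalized = (0.8622, -0.3781, -0.1839, 0.2826)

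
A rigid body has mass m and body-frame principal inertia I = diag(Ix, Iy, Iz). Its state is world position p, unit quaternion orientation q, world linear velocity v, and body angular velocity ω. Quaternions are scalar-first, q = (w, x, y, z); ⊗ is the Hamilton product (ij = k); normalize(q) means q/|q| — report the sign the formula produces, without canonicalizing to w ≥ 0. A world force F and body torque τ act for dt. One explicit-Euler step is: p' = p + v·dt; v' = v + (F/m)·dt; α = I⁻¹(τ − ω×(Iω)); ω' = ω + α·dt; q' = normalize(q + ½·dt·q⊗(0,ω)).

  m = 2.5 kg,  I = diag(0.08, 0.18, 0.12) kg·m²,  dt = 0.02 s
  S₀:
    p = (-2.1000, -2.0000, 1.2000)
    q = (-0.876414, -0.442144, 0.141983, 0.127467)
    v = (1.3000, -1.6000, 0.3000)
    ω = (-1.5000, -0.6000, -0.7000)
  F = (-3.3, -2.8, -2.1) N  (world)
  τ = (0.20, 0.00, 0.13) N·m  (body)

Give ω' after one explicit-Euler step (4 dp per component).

gyro term ω×Iω = (-0.0252, -0.0420, 0.0900)
(τ − ω×Iω)/I = (2.8150, 0.2333, 0.3333)
ω' = ω + α·dt = (-1.4437, -0.5953, -0.6933)

ω' = (-1.4437, -0.5953, -0.6933)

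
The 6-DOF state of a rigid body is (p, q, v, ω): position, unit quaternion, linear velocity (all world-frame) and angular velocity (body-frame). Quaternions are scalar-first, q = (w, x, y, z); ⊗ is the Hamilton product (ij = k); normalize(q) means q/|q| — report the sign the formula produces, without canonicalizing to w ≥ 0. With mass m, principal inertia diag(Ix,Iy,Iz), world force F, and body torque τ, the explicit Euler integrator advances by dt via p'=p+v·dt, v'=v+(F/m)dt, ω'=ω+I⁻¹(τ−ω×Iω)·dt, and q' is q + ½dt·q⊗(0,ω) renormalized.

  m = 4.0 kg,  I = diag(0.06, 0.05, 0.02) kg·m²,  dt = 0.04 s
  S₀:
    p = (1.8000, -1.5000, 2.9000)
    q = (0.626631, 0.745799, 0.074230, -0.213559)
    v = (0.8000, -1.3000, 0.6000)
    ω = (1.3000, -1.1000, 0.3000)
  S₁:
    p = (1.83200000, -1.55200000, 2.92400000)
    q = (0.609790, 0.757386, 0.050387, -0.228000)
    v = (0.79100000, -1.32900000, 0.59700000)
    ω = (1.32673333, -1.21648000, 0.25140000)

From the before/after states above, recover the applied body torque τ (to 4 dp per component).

Δω = ω₁−ω₀ = (0.02673333, -0.11648000, -0.04860000)
applied torque τ = (0.0500, -0.1300, -0.0100)

τ = (0.0500, -0.1300, -0.0100)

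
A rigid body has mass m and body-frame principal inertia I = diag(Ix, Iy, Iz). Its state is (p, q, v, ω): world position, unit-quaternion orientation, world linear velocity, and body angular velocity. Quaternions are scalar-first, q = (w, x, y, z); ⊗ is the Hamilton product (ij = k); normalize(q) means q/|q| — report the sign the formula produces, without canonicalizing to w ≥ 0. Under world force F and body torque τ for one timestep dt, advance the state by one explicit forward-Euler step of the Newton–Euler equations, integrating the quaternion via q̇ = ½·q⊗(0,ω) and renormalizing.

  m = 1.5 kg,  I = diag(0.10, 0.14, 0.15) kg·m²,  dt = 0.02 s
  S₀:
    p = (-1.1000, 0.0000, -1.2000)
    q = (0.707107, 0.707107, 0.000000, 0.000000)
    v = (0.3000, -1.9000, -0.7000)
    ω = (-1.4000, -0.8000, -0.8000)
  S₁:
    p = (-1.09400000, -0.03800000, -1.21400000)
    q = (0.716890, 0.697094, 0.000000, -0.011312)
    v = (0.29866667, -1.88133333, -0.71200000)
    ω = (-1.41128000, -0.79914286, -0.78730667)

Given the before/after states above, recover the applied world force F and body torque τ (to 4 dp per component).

F = (-0.1000, 1.4000, -0.9000)
τ = (-0.0500, -0.0500, 0.1400)

ω₁ − ω₀ = (-0.01128000, 0.00085714, 0.01269333)
I·α + gyro = (-0.0500, -0.0500, 0.1400)
v₁ − v₀ = (-0.00133333, 0.01866667, -0.01200000)
F = m·Δv/dt = (-0.1000, 1.4000, -0.9000)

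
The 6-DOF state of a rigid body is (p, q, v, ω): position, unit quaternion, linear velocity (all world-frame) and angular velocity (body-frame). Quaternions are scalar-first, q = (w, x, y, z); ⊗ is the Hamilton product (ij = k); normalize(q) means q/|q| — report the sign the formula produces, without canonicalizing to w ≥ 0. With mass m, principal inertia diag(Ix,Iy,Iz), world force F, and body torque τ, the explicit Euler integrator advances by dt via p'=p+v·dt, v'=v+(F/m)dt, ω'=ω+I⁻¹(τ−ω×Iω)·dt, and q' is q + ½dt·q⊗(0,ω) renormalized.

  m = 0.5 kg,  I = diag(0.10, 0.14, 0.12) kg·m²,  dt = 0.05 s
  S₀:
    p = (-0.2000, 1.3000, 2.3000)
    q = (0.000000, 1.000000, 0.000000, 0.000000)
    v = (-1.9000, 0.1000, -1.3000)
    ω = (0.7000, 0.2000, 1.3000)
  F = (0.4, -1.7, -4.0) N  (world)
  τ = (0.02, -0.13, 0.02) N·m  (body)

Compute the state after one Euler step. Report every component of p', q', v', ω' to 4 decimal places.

ω×(Iω) gyroscopic = (-0.0052, -0.0182, 0.0056)
angular accel α = (0.2520, -0.7986, 0.1200)
new body rate ω' = (0.7126, 0.1601, 1.3060)
2q̇ = q⊗(0,ω) = (-0.7000000, 0.0000000, -1.3000000, 0.2000000)
q + ½dt·q⊗(0,ω), renormalized = (-0.0175, 0.9993, -0.0325, 0.0050)
new position p' = (-0.2950, 1.3050, 2.2350)
v' = v + a·dt = (-1.8600, -0.0700, -1.7000)

p' = (-0.2950, 1.3050, 2.2350)
q' = (-0.0175, 0.9993, -0.0325, 0.0050)
v' = (-1.8600, -0.0700, -1.7000)
ω' = (0.7126, 0.1601, 1.3060)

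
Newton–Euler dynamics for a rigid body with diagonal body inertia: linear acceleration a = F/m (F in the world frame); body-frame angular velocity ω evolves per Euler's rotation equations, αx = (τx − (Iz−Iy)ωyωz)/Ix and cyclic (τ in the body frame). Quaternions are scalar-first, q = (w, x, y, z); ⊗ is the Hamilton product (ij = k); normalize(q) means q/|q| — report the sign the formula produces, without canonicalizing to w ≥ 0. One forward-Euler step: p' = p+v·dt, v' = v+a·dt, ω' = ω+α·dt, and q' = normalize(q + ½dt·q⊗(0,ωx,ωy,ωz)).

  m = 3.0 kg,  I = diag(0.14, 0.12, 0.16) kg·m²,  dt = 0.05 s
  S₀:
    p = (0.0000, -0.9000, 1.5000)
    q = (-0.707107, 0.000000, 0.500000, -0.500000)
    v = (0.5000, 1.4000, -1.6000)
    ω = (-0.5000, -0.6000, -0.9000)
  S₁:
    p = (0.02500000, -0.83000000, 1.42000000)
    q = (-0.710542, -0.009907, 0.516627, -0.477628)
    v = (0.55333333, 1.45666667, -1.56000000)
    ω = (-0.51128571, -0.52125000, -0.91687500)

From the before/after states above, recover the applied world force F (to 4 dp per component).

F = (3.2000, 3.4000, 2.4000)

v₁ − v₀ = (0.05333333, 0.05666667, 0.04000000)
F = m·Δv/dt = (3.2000, 3.4000, 2.4000)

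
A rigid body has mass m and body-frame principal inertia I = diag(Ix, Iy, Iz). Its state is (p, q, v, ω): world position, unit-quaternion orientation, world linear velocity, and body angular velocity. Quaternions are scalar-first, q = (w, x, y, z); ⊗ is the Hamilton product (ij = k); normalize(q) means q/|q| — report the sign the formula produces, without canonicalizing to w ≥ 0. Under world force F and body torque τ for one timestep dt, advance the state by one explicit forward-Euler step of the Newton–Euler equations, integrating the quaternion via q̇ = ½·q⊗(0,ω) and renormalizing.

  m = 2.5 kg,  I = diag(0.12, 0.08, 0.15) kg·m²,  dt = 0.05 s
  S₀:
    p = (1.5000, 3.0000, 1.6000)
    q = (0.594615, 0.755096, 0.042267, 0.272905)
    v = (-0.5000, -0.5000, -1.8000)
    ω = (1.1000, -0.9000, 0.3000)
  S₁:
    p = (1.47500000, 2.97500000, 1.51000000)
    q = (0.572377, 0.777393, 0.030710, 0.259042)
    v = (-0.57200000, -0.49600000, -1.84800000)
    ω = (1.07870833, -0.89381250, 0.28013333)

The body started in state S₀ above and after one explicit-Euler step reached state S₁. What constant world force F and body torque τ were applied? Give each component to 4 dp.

F = (-3.6000, 0.2000, -2.4000)
τ = (-0.0700, 0.0000, -0.0200)

Δv = v₁−v₀ = (-0.07200000, 0.00400000, -0.04800000)
applied force F = (-3.6000, 0.2000, -2.4000)
ω₁ − ω₀ = (-0.02129167, 0.00618750, -0.01986667)
I·α + gyro = (-0.0700, 0.0000, -0.0200)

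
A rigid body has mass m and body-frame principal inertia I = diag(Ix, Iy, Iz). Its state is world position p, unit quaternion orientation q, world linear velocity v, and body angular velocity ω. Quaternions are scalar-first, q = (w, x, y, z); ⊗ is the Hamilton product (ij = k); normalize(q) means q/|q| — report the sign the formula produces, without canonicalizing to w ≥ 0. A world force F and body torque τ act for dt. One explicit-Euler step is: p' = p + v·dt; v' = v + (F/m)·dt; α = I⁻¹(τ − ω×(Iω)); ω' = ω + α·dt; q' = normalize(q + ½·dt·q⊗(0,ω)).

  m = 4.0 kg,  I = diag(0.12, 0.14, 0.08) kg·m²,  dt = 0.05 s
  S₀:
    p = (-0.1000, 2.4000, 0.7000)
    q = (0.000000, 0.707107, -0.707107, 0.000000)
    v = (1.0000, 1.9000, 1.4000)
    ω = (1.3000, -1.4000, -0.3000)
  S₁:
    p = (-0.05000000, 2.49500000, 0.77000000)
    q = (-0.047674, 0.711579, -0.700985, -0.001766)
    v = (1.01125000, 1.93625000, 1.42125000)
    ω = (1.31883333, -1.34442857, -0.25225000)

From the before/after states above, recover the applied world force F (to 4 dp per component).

Δv = v₁−v₀ = (0.01125000, 0.03625000, 0.02125000)
F = m·Δv/dt = (0.9000, 2.9000, 1.7000)

F = (0.9000, 2.9000, 1.7000)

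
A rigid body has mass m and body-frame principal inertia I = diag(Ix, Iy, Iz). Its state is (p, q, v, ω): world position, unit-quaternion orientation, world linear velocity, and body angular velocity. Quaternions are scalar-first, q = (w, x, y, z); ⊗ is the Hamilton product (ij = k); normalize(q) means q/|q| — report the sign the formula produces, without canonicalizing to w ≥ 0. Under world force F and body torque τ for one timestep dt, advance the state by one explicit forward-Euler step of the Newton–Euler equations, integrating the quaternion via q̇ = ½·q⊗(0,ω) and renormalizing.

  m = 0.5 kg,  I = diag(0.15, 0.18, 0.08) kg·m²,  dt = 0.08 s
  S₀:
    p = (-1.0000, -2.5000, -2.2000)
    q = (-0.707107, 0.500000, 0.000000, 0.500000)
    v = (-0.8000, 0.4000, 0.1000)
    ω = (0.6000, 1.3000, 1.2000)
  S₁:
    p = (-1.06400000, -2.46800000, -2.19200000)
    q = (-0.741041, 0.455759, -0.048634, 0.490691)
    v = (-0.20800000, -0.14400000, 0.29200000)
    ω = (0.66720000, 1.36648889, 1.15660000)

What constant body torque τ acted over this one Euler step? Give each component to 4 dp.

ω₁ − ω₀ = (0.06720000, 0.06648889, -0.04340000)
applied torque τ = (-0.0300, 0.2000, -0.0200)

τ = (-0.0300, 0.2000, -0.0200)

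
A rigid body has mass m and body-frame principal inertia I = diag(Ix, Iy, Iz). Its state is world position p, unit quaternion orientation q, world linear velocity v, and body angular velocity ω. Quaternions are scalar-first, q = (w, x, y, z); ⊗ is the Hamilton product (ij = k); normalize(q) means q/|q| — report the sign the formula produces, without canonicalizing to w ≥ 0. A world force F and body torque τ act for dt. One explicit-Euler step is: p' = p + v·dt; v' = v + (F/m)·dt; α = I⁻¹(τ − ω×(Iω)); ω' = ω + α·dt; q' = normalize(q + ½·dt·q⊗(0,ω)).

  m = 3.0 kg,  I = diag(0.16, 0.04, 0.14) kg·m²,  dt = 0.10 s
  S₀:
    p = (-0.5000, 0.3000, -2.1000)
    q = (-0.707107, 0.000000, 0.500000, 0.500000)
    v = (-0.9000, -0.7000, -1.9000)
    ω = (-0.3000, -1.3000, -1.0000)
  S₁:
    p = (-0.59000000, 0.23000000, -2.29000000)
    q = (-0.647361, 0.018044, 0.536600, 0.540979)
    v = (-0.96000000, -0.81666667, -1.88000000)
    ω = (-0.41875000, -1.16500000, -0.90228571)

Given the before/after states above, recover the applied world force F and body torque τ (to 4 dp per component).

F = (-1.8000, -3.5000, 0.6000)
τ = (-0.0600, 0.0600, 0.0900)

Δω = ω₁−ω₀ = (-0.11875000, 0.13500000, 0.09771429)
gyro term ω₀×Iω₀ = (0.1300, 0.0060, -0.0468)
applied torque τ = (-0.0600, 0.0600, 0.0900)
v₁ − v₀ = (-0.06000000, -0.11666667, 0.02000000)
m·(v₁−v₀)/dt = (-1.8000, -3.5000, 0.6000)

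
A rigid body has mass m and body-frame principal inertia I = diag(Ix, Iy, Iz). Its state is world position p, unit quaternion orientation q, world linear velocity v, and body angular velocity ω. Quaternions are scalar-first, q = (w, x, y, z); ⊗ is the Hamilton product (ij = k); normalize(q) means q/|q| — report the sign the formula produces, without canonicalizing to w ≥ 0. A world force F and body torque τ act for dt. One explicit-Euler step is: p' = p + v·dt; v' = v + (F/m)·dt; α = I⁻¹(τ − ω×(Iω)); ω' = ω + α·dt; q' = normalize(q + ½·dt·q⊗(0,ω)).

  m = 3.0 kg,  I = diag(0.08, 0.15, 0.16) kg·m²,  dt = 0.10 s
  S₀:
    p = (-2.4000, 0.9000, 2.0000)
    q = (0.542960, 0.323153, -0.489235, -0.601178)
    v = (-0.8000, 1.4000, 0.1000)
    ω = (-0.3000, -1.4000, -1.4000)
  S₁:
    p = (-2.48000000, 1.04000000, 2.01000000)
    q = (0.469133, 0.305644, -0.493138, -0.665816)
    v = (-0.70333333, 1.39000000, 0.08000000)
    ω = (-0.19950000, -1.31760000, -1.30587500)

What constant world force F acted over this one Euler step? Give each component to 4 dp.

F = (2.9000, -0.3000, -0.6000)

v₁ − v₀ = (0.09666667, -0.01000000, -0.02000000)
applied force F = (2.9000, -0.3000, -0.6000)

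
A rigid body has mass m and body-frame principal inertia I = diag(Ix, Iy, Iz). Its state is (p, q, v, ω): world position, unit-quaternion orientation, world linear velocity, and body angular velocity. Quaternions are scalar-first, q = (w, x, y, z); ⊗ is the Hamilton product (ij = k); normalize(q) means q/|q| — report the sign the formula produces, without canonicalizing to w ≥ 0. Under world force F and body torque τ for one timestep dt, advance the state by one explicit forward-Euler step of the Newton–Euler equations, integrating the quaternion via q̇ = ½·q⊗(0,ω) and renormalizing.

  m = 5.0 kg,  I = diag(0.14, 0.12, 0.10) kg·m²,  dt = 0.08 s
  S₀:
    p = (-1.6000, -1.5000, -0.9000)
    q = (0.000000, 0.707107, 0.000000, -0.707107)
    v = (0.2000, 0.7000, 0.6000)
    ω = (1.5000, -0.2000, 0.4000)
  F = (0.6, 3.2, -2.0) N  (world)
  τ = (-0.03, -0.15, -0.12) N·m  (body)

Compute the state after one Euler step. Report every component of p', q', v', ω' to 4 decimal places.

precession coupling ω×(Iω) = (0.0016, 0.0240, 0.0060)
angular accel α = (-0.2257, -1.4500, -1.2600)
ω' = ω + α·dt = (1.4819, -0.3160, 0.2992)
q⊗(0,ω) = (-0.7778177, -0.1414214, -1.3435033, -0.1414214)
q' = normalize(q + ½dt·q⊗(0,ω)) = (-0.0311, 0.7001, -0.0536, -0.7114)
p' = p + v·dt = (-1.5840, -1.4440, -0.8520)
new velocity v' = (0.2096, 0.7512, 0.5680)

p' = (-1.5840, -1.4440, -0.8520)
q' = (-0.0311, 0.7001, -0.0536, -0.7114)
v' = (0.2096, 0.7512, 0.5680)
ω' = (1.4819, -0.3160, 0.2992)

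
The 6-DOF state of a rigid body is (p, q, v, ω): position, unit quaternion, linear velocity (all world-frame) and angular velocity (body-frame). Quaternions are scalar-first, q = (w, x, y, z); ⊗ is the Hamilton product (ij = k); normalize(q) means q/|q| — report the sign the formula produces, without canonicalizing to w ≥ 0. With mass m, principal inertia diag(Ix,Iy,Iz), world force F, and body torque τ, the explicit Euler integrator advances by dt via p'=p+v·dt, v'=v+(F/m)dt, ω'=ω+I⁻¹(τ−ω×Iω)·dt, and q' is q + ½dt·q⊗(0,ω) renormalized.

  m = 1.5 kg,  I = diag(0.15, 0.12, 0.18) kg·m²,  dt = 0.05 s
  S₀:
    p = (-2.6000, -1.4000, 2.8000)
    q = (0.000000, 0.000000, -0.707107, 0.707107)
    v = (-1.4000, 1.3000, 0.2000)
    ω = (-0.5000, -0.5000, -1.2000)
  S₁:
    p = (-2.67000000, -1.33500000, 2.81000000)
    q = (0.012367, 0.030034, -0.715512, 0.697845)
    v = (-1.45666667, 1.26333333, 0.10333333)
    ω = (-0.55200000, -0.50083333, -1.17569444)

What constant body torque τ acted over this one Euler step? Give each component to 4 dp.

τ = (-0.1200, -0.0200, 0.0800)

ω₁ − ω₀ = (-0.05200000, -0.00083333, 0.02430556)
applied torque τ = (-0.1200, -0.0200, 0.0800)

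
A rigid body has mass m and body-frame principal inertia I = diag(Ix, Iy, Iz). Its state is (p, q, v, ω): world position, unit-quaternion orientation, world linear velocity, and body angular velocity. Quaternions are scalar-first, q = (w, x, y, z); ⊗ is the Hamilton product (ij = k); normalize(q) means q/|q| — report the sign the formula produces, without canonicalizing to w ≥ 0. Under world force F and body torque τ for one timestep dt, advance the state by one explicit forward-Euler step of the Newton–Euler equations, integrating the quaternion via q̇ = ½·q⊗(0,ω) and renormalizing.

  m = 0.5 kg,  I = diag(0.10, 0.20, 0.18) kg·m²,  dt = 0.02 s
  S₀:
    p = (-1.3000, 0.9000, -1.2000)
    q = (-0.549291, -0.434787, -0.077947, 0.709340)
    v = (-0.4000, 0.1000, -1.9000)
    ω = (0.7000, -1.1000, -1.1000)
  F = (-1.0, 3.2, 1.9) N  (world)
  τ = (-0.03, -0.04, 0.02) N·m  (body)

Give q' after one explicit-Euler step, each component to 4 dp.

Hamilton product q⊗(0,ω) = (0.9988832, 0.4815120, 0.6224924, 1.1370487)
q + ½dt·q⊗(0,ω), renormalized = (-0.5392, -0.4299, -0.0717, 0.7206)

q' = (-0.5392, -0.4299, -0.0717, 0.7206)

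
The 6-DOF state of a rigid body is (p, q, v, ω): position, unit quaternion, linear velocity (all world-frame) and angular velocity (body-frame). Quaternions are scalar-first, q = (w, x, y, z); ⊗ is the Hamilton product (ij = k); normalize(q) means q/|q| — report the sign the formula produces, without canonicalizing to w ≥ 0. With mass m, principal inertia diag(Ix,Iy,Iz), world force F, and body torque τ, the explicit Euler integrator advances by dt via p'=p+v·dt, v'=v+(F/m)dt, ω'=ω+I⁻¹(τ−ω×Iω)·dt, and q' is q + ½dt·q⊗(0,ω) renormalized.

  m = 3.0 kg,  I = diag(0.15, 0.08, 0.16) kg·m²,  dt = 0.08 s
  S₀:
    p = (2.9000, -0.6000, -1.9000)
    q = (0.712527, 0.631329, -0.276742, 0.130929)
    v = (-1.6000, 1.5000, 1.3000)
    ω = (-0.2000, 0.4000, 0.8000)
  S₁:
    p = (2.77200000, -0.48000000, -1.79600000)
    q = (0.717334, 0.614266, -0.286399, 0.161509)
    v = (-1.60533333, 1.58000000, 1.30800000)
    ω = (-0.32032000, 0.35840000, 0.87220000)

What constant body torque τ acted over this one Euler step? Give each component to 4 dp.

τ = (-0.2000, -0.0400, 0.1500)

Δω = ω₁−ω₀ = (-0.12032000, -0.04160000, 0.07220000)
I·α + gyro = (-0.2000, -0.0400, 0.1500)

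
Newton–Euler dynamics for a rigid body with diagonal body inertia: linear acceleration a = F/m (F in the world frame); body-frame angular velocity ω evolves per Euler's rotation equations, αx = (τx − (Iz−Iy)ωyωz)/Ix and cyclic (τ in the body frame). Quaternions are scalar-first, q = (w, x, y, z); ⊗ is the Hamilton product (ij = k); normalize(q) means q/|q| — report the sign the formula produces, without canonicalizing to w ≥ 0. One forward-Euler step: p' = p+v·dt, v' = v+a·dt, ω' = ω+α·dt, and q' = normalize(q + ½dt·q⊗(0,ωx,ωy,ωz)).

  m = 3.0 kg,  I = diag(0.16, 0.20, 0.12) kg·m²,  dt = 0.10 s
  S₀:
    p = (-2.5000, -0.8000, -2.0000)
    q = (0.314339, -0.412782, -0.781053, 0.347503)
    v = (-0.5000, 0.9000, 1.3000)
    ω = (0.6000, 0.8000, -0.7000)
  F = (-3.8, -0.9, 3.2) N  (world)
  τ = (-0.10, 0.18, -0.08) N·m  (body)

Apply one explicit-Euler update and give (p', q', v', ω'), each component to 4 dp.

new position p' = (-2.5500, -0.7100, -1.8700)
new velocity v' = (-0.6267, 0.8700, 1.4067)
ω×(Iω) gyroscopic = (0.0448, -0.0168, 0.0192)
angular accel α = (-0.9050, 0.9840, -0.8267)
ω' = ω + α·dt = (0.5095, 0.8984, -0.7827)
Hamilton product q⊗(0,ω) = (1.1157637, 0.4573381, 0.1710256, -0.0816311)
q' = normalize(q + ½dt·q⊗(0,ω)) = (0.3694, -0.3892, -0.7711, 0.3428)

p' = (-2.5500, -0.7100, -1.8700)
q' = (0.3694, -0.3892, -0.7711, 0.3428)
v' = (-0.6267, 0.8700, 1.4067)
ω' = (0.5095, 0.8984, -0.7827)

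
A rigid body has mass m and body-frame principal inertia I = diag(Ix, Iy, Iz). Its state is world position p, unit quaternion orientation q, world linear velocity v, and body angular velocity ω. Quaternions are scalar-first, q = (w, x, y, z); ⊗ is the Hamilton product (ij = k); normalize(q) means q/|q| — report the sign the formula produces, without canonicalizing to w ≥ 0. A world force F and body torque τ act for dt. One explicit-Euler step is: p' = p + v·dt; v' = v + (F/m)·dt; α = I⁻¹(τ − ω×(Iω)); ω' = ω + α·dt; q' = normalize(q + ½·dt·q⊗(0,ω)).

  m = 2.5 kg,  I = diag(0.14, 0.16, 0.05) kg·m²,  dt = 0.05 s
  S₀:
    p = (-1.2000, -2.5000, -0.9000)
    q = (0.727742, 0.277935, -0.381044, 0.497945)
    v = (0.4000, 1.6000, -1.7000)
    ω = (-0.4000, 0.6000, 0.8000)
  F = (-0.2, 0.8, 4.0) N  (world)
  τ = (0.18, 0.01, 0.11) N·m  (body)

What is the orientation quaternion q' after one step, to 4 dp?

q' = (0.7260, 0.2555, -0.3805, 0.5127)

2q̇ = q⊗(0,ω) = (-0.0585556, -0.8946990, 0.0151192, 0.5965370)
q + ½dt·q⊗(0,ω), renormalized = (0.7260, 0.2555, -0.3805, 0.5127)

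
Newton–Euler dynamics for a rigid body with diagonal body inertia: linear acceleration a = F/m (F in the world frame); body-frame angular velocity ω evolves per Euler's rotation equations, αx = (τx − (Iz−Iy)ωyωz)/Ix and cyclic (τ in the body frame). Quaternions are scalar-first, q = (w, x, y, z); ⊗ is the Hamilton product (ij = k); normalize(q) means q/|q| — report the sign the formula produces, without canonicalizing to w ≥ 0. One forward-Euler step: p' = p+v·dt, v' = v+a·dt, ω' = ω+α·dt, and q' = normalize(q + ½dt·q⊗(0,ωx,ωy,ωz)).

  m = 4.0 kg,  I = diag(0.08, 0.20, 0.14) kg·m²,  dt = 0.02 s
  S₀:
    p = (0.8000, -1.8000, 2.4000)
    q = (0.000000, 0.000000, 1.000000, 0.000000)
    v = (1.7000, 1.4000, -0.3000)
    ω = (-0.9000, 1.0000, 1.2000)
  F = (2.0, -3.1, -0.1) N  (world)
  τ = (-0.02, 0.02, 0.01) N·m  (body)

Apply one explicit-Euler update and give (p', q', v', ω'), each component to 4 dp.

p + v·dt = (0.8340, -1.7720, 2.3940)
new velocity v' = (1.7100, 1.3845, -0.3005)
ω×(Iω) gyroscopic = (-0.0720, 0.0648, -0.1080)
angular accel α = (0.6500, -0.2240, 0.8429)
ω' = ω + α·dt = (-0.8870, 0.9955, 1.2169)
Hamilton product q⊗(0,ω) = (-1.0000000, 1.2000000, 0.0000000, 0.9000000)
q + ½dt·q⊗(0,ω), renormalized = (-0.0100, 0.0120, 0.9998, 0.0090)

p' = (0.8340, -1.7720, 2.3940)
q' = (-0.0100, 0.0120, 0.9998, 0.0090)
v' = (1.7100, 1.3845, -0.3005)
ω' = (-0.8870, 0.9955, 1.2169)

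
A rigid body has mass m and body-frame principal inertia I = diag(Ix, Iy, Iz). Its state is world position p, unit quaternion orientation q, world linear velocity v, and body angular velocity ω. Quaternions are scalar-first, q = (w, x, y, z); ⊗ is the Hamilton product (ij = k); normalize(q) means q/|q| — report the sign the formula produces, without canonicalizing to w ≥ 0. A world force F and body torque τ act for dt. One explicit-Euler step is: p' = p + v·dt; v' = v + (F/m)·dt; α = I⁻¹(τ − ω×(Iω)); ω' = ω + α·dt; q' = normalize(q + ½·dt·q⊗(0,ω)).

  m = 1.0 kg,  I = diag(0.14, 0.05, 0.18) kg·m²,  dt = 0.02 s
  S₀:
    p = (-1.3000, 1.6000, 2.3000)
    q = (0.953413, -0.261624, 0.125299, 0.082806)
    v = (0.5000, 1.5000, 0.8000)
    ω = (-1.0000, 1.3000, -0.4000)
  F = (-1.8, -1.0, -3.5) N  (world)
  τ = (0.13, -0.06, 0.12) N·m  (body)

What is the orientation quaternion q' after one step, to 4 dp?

q' = (0.9494, -0.2727, 0.1358, 0.0768)

q⊗(0,ω) = (-0.3913903, -1.1111804, 1.0519813, -0.5961774)
q + ½dt·q⊗(0,ω), renormalized = (0.9494, -0.2727, 0.1358, 0.0768)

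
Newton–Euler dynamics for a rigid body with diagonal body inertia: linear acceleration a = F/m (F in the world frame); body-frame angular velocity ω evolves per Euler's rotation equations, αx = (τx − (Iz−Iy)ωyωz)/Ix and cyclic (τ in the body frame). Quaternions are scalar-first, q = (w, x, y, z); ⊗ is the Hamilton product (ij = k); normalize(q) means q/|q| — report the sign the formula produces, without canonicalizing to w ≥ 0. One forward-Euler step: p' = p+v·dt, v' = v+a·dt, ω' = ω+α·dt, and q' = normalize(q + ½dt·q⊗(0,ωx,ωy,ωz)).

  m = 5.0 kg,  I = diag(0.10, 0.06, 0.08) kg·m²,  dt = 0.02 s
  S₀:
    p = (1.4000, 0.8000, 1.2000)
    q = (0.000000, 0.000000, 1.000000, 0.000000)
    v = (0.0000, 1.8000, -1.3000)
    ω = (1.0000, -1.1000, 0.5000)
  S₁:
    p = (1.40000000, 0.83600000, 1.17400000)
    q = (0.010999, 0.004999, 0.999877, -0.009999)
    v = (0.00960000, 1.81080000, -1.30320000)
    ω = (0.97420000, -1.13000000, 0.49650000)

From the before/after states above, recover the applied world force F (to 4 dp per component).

F = (2.4000, 2.7000, -0.8000)

Δv = v₁−v₀ = (0.00960000, 0.01080000, -0.00320000)
F = m·Δv/dt = (2.4000, 2.7000, -0.8000)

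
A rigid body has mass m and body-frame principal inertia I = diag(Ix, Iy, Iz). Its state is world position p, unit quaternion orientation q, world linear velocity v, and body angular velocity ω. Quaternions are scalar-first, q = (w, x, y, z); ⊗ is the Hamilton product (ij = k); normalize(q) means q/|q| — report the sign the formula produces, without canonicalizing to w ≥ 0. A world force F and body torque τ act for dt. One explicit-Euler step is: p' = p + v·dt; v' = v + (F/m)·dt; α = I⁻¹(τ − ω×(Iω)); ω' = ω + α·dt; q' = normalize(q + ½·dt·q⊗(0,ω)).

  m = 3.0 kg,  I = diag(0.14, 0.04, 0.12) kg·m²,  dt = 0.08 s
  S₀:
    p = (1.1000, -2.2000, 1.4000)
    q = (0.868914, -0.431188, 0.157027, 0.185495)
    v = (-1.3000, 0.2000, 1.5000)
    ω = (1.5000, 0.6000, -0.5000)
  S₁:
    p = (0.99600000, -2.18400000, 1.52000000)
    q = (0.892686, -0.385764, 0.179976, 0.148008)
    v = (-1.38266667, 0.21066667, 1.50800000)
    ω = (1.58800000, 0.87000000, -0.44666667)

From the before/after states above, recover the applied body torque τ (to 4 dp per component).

τ = (0.1300, 0.1200, -0.0100)

ω₁ − ω₀ = (0.08800000, 0.27000000, 0.05333333)
precession coupling = (-0.0240, -0.0150, -0.0900)
applied torque τ = (0.1300, 0.1200, -0.0100)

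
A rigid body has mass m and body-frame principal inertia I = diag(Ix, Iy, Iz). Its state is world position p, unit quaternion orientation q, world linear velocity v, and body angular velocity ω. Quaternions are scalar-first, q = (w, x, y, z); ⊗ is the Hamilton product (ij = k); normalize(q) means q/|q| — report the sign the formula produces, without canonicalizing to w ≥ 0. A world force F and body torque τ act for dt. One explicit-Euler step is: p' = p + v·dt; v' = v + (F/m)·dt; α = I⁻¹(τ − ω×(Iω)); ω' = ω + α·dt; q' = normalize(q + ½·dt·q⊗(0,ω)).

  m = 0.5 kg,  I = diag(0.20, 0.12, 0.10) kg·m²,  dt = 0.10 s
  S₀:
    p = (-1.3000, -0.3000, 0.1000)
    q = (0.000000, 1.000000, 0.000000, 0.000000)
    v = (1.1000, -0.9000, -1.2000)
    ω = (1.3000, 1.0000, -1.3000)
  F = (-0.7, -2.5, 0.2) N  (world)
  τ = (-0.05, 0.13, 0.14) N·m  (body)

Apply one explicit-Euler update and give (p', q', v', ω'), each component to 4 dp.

linear accel F/m = (-1.4000, -5.0000, 0.4000)
new position p' = (-1.1900, -0.3900, -0.0200)
v' = v + a·dt = (0.9600, -1.4000, -1.1600)
ω×(Iω) gyroscopic = (0.0260, -0.1690, -0.1040)
(τ − ω×Iω)/I = (-0.3800, 2.4917, 2.4400)
ω' = ω + α·dt = (1.2620, 1.2492, -1.0560)
2q̇ = q⊗(0,ω) = (-1.3000000, 0.0000000, 1.3000000, 1.0000000)
q + ½dt·q⊗(0,ω), renormalized = (-0.0646, 0.9946, 0.0646, 0.0497)

p' = (-1.1900, -0.3900, -0.0200)
q' = (-0.0646, 0.9946, 0.0646, 0.0497)
v' = (0.9600, -1.4000, -1.1600)
ω' = (1.2620, 1.2492, -1.0560)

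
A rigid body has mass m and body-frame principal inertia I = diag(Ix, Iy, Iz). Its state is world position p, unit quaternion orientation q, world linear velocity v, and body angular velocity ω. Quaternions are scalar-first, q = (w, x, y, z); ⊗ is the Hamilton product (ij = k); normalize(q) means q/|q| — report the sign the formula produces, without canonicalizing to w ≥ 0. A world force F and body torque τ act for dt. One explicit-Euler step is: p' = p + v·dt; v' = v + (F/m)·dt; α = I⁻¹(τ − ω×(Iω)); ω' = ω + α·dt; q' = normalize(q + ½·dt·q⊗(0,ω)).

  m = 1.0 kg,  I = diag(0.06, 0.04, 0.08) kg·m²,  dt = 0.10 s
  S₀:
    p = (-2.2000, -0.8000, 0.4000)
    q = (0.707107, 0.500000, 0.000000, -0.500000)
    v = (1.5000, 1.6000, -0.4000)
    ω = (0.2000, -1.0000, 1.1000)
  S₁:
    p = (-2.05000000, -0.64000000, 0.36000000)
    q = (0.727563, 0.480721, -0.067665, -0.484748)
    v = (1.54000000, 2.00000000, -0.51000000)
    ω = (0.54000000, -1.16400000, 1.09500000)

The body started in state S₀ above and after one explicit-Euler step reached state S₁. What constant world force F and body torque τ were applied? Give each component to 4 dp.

F = (0.4000, 4.0000, -1.1000)
τ = (0.1600, -0.0700, 0.0000)

Δω = ω₁−ω₀ = (0.34000000, -0.16400000, -0.00500000)
τ = I·(Δω/dt) + ω₀×(Iω₀) = (0.1600, -0.0700, 0.0000)
Δv = v₁−v₀ = (0.04000000, 0.40000000, -0.11000000)
m·(v₁−v₀)/dt = (0.4000, 4.0000, -1.1000)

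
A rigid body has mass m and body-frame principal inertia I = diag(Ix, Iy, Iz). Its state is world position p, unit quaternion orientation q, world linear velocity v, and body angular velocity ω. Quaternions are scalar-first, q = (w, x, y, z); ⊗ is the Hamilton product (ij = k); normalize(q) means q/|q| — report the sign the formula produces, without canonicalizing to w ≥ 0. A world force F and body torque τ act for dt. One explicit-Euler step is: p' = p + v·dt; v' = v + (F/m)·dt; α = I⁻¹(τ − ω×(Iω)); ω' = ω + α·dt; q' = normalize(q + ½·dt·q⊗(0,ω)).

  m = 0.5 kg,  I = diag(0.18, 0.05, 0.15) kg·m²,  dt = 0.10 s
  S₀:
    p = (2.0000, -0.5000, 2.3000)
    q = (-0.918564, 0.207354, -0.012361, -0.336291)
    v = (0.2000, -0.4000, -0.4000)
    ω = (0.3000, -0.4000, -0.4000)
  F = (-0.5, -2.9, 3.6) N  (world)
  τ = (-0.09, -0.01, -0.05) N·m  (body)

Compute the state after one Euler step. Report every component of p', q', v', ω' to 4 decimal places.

p' = (2.0200, -0.5400, 2.2600)
q' = (-0.9282, 0.1870, 0.0051, -0.3217)
v' = (0.1000, -0.9800, 0.3200)
ω' = (0.2411, -0.4128, -0.4437)

a = (-1.0000, -5.8000, 7.2000)
p + v·dt = (2.0200, -0.5400, 2.2600)
v' = v + a·dt = (0.1000, -0.9800, 0.3200)
(τ − ω×Iω)/I = (-0.5889, -0.1280, -0.4373)
new body rate ω' = (0.2411, -0.4128, -0.4437)
2q̇ = q⊗(0,ω) = (-0.2016670, -0.4051412, 0.3494799, 0.2881923)
q' = normalize(q + ½dt·q⊗(0,ω)) = (-0.9282, 0.1870, 0.0051, -0.3217)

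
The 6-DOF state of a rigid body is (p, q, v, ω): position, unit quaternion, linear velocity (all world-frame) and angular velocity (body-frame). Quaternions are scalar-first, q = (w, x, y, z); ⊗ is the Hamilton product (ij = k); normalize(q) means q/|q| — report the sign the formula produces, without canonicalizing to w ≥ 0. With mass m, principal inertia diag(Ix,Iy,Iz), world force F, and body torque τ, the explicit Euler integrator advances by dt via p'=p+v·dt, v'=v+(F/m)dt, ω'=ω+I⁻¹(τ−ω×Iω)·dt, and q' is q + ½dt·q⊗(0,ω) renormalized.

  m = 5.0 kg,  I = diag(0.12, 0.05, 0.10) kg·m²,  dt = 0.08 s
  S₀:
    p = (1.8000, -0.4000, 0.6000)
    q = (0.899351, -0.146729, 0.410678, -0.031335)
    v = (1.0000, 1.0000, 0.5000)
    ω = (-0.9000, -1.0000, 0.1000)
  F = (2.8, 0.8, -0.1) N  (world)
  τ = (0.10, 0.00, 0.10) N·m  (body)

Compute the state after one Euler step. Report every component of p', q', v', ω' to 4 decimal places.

linear accel F/m = (0.5600, 0.1600, -0.0200)
new position p' = (1.8800, -0.3200, 0.6400)
v' = v + a·dt = (1.0448, 1.0128, 0.4984)
gyro term ω×Iω = (-0.0050, -0.0018, -0.0630)
angular accel α = (0.8750, 0.0360, 1.6300)
ω + α·dt = (-0.8300, -0.9971, 0.2304)
2q̇ = q⊗(0,ω) = (0.2817554, -0.7996831, -0.8564766, 0.6062743)
q' = normalize(q + ½dt·q⊗(0,ω)) = (0.9093, -0.1785, 0.3759, -0.0071)

p' = (1.8800, -0.3200, 0.6400)
q' = (0.9093, -0.1785, 0.3759, -0.0071)
v' = (1.0448, 1.0128, 0.4984)
ω' = (-0.8300, -0.9971, 0.2304)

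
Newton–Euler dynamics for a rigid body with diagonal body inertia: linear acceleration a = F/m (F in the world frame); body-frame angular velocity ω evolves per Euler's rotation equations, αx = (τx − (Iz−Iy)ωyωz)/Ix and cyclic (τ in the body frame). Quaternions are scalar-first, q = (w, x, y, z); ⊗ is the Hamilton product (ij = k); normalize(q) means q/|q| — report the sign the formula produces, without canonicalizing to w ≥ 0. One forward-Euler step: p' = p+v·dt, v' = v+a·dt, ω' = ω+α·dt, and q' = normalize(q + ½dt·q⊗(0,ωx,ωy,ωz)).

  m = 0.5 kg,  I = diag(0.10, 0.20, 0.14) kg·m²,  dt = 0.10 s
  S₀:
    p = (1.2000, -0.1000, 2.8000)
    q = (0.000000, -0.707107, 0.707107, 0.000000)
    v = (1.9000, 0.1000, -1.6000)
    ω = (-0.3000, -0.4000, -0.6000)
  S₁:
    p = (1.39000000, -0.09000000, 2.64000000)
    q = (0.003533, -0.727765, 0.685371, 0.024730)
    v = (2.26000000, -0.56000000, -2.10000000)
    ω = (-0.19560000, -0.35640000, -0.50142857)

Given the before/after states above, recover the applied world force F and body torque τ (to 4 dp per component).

Δv = v₁−v₀ = (0.36000000, -0.66000000, -0.50000000)
F = m·Δv/dt = (1.8000, -3.3000, -2.5000)
ω₁ − ω₀ = (0.10440000, 0.04360000, 0.09857143)
I·α + gyro = (0.0900, 0.0800, 0.1500)

F = (1.8000, -3.3000, -2.5000)
τ = (0.0900, 0.0800, 0.1500)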